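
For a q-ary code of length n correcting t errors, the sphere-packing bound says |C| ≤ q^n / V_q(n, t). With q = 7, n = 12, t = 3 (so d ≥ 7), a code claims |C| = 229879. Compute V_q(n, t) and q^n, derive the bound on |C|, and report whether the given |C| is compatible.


V_q(n, t) = 49969, q^n = 13841287201, Hamming bound = 276997, |C| = 229879 ≤ bound (satisfied).

Step 1: Compute V_q(n, t) = Σ_{j=0}^3 C(n, j) (q−1)^j.
  j = 0: C(12,0)·(6)^0 = 1·1 = 1.
  j = 1: C(12,1)·(6)^1 = 12·6 = 72.
  j = 2: C(12,2)·(6)^2 = 66·36 = 2376.
  j = 3: C(12,3)·(6)^3 = 220·216 = 47520.
  V_q(n, t) = 1 + 72 + 2376 + 47520 = 49969.
Step 2: q^n = 7^12 = 13841287201.
Step 3: Hamming bound ⌊q^n / V_q(n,t)⌋ = ⌊13841287201/49969⌋ = 276997.
Step 4: Compare |C| = 229879 to 276997: satisfied.
The claimed |C| lies below the Hamming bound.


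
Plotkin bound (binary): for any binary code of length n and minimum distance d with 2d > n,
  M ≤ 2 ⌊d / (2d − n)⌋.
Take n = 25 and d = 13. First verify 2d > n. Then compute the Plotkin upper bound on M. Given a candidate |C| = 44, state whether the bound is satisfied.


Plotkin bound M ≤ 26; given |C| = 44 > bound (violated).

Check applicability: 2d = 26, n = 25.
2d − n = 1 > 0, so Plotkin applies.
Compute d/(2d−n) = 13/1 ≈ 13.0000.
⌊d/(2d−n)⌋ = 13.
Plotkin bound: M ≤ 2·13 = 26.
Given |C| = 44, check: VIOLATED.
This |C| is above the Plotkin bound, so no binary code with n = 25, d = 13 and 44 codewords exists.


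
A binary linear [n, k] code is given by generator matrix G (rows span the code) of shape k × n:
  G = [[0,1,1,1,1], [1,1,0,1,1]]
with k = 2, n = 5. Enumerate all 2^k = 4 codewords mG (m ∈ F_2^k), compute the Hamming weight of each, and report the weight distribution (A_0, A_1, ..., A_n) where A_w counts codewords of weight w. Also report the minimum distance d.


Weight distribution: A_0 = 1, A_2 = 1, A_4 = 2. Minimum distance d = 2.

Enumerate all 2^2 = 4 messages m ∈ F_2^2.
For each, compute codeword c = mG in F_2^5, then tally its weight.
  m = 00 → c = 00000, weight = 0.
  m = 10 → c = 01111, weight = 4.
  m = 01 → c = 11011, weight = 4.
  m = 11 → c = 10100, weight = 2.
Tally weights:
  weight 0: 1 codewords.
  weight 2: 1 codewords.
  weight 4: 2 codewords.
Minimum distance d = smallest w > 0 with A_w > 0 = 2.
Sanity: Σ A_w = 4 = 2^2 = 4 ✓.


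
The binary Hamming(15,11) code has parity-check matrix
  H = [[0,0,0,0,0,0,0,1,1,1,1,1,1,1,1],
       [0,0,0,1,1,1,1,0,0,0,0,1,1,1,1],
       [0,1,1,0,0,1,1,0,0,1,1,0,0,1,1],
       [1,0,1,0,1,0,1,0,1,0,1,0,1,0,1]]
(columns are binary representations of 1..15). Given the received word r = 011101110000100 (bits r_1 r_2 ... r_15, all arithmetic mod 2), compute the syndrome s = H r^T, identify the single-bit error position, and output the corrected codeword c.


s = (0, 0, 0, 1)^T, error position = 1, corrected codeword c = 111101110000100

Compute s = H r^T mod 2 one row at a time:
  s_1 = 1 + 0 + 0 + 0 + 0 + 1 + 0 + 0 = 2 ≡ 0 (mod 2).
  s_2 = 1 + 0 + 1 + 1 + 0 + 1 + 0 + 0 = 4 ≡ 0 (mod 2).
  s_3 = 1 + 1 + 1 + 1 + 0 + 0 + 0 + 0 = 4 ≡ 0 (mod 2).
  s_4 = 0 + 1 + 0 + 1 + 0 + 0 + 1 + 0 = 3 ≡ 1 (mod 2).
s = (0, 0, 0, 1)^T — this equals column 1 of H (binary 0001), so error is at position 1.
Correct: flip bit 1 of r = 011101110000100 to get c = 111101110000100.


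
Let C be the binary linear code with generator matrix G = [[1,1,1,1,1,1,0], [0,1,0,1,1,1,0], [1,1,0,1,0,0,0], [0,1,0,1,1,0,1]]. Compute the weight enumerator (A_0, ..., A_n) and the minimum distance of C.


Weight distribution: A_0 = 1, A_2 = 2, A_3 = 6, A_4 = 3, A_5 = 2, A_6 = 2. Minimum distance d = 2.

Enumerate all 2^4 = 16 messages m ∈ F_2^4.
For each, compute codeword c = mG in F_2^7, then tally its weight.
  m = 0000 → c = 0000000, weight = 0.
  m = 1000 → c = 1111110, weight = 6.
  m = 0100 → c = 0101110, weight = 4.
  m = 1100 → c = 1010000, weight = 2.
  m = 0010 → c = 1101000, weight = 3.
  m = 1010 → c = 0010110, weight = 3.
  m = 0110 → c = 1000110, weight = 3.
  m = 1110 → c = 0111000, weight = 3.
  m = 0001 → c = 0101101, weight = 4.
  m = 1001 → c = 1010011, weight = 4.
  m = 0101 → c = 0000011, weight = 2.
  m = 1101 → c = 1111101, weight = 6.
  m = 0011 → c = 1000101, weight = 3.
  m = 1011 → c = 0111011, weight = 5.
  m = 0111 → c = 1101011, weight = 5.
  m = 1111 → c = 0010101, weight = 3.
Tally weights:
  weight 0: 1 codewords.
  weight 2: 2 codewords.
  weight 3: 6 codewords.
  weight 4: 3 codewords.
  weight 5: 2 codewords.
  weight 6: 2 codewords.
Minimum distance d = smallest w > 0 with A_w > 0 = 2.
Sanity: Σ A_w = 16 = 2^4 = 16 ✓.


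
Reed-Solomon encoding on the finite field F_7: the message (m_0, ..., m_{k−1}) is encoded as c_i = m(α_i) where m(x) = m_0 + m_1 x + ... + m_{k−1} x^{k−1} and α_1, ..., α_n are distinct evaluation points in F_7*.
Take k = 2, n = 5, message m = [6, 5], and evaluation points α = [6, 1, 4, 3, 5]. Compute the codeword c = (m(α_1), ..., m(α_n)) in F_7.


c = [1, 4, 5, 0, 3]

Message polynomial: m(x) = 6 + 5·x (mod 7).
For each evaluation point α_i, compute m(α_i) mod 7:
  α_1 = 6: Horner steps 5 → 1, so m(6) = 1.
  α_2 = 1: Horner steps 5 → 4, so m(1) = 4.
  α_3 = 4: Horner steps 5 → 5, so m(4) = 5.
  α_4 = 3: Horner steps 5 → 0, so m(3) = 0.
  α_5 = 5: Horner steps 5 → 3, so m(5) = 3.
Codeword c = [1, 4, 5, 0, 3] ∈ F_7^5.


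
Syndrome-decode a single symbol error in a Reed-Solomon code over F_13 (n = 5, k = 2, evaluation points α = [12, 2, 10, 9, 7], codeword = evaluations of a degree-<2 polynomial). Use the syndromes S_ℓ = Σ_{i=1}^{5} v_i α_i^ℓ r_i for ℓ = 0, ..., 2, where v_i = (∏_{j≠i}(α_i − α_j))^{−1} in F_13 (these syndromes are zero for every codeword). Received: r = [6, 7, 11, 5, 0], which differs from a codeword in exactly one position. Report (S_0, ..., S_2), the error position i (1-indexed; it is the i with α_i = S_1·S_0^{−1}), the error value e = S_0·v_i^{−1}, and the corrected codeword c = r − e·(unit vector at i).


S = (9, 12, 3), error at position 3, error magnitude e = 10, c = [6, 7, 1, 5, 0].

Step 1: column multipliers v_i = (∏_{j≠i}(α_i − α_j))^{−1} mod 13.
  i = 1 (α = 12): (12−2)(12−10)(12−9)(12−7) = 10·2·3·5 = 300 ≡ 1, so v_1 = 1^{−1} = 1 (mod 13).
  i = 2 (α = 2): (2−12)(2−10)(2−9)(2−7) = (−10)·(−8)·(−7)·(−5) = 2800 ≡ 5, so v_2 = 5^{−1} = 8 (mod 13).
  i = 3 (α = 10): (10−12)(10−2)(10−9)(10−7) = (−2)·8·1·3 = −48 ≡ 4, so v_3 = 4^{−1} = 10 (mod 13).
  i = 4 (α = 9): (9−12)(9−2)(9−10)(9−7) = (−3)·7·(−1)·2 = 42 ≡ 3, so v_4 = 3^{−1} = 9 (mod 13).
  i = 5 (α = 7): (7−12)(7−2)(7−10)(7−9) = (−5)·5·(−3)·(−2) = −150 ≡ 6, so v_5 = 6^{−1} = 11 (mod 13).
  v = [1, 8, 10, 9, 11].
Step 2: syndromes of r = [6, 7, 11, 5, 0] (all sums mod 13).
  S_0 = Σ v_i r_i = 1·6 + 8·7 + 10·11 + 9·5 + 11·0 = 217 ≡ 9.
  S_1 = Σ v_i α_i r_i = 1·12·6 + 8·2·7 + 10·10·11 + 9·9·5 + 11·7·0 = 1689 ≡ 12.
  α_i^2 mod 13 = [1, 4, 9, 3, 10].
  S_2 = Σ v_i α_i^2 r_i = 1·1·6 + 8·4·7 + 10·9·11 + 9·3·5 + 11·10·0 = 1355 ≡ 3.
  S = (9, 12, 3) ≠ 0, so r is not a codeword (an error is present).
Step 3: locate the error. For a single error e at position i, S_ℓ = v_i·e·α_i^ℓ, so α_err = S_1/S_0.
  S_0^{−1} = 9^{−1} = 3 (mod 13), so α_err = 12·3 = 36 ≡ 10 = α_3. Error position i = 3.
  Consistency check: S_2/S_1 = 3·12 = 36 ≡ 10 = α_err ✓ (single-error assumption holds).
Step 4: error magnitude e = S_0/v_3 = S_0·∏_{j≠3}(α_3 − α_j) = 9·4 = 36 ≡ 10 (mod 13).
Step 5: correct position 3: c_3 = r_3 − e = 11 − 10 ≡ 1 (mod 13). Hence c = [6, 7, 1, 5, 0].
  Check: interpolating c through the α_i gives m(x) = 2 + 9·x (degree < 2) with m(α_i) = c_i for every i, so c is indeed a codeword.


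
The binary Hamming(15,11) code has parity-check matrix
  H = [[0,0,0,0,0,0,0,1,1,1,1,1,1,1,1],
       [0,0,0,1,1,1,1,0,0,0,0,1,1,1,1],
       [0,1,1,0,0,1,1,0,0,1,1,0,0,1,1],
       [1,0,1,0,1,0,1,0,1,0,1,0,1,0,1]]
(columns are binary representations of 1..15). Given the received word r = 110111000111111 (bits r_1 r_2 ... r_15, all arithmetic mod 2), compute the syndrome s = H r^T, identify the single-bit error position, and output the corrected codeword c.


s = (0, 1, 0, 1)^T, error position = 5, corrected codeword c = 110101000111111

Compute s = H r^T mod 2 one row at a time:
  s_1 = 0 + 0 + 1 + 1 + 1 + 1 + 1 + 1 = 6 ≡ 0 (mod 2).
  s_2 = 1 + 1 + 1 + 0 + 1 + 1 + 1 + 1 = 7 ≡ 1 (mod 2).
  s_3 = 1 + 0 + 1 + 0 + 1 + 1 + 1 + 1 = 6 ≡ 0 (mod 2).
  s_4 = 1 + 0 + 1 + 0 + 0 + 1 + 1 + 1 = 5 ≡ 1 (mod 2).
s = (0, 1, 0, 1)^T — this equals column 5 of H (binary 0101), so error is at position 5.
Correct: flip bit 5 of r = 110111000111111 to get c = 110101000111111.


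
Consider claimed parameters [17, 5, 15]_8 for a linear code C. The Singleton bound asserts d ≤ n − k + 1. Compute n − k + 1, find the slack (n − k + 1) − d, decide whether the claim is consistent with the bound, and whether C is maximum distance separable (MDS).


Singleton RHS = n − k + 1 = 13, slack = -2, bound violated (no such code; not MDS).

Singleton bound: d ≤ n − k + 1.
Here n = 17, k = 5, so n − k + 1 = 13.
Given d = 15, check d ≤ 13: NO.
Slack = (n − k + 1) − d = -2.
The slack is negative: d = 15 exceeds n − k + 1 = 13 by 2, so the Singleton bound is violated and no linear [17, 5, 15]_8 code can exist. In particular it is not MDS (MDS requires d = n − k + 1 exactly).
Description: the claimed parameters are [17, 5, 15]_8; such a code would be impossible (violates the Singleton bound).


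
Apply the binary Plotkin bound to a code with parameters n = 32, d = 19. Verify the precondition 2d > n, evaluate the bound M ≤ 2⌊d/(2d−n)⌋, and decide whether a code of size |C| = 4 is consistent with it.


Plotkin bound M ≤ 6; given |C| = 4 ≤ bound (satisfied).

Check applicability: 2d = 38, n = 32.
2d − n = 6 > 0, so Plotkin applies.
Compute d/(2d−n) = 19/6 ≈ 3.1667.
⌊d/(2d−n)⌋ = 3.
Plotkin bound: M ≤ 2·3 = 6.
Given |C| = 4, check: satisfied.
This |C| is below the Plotkin bound.


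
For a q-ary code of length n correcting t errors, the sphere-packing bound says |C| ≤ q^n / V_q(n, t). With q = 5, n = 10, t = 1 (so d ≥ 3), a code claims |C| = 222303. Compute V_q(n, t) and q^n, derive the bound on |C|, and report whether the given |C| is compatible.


V_q(n, t) = 41, q^n = 9765625, Hamming bound = 238185, |C| = 222303 ≤ bound (satisfied).

Step 1: Compute V_q(n, t) = Σ_{j=0}^1 C(n, j) (q−1)^j.
  j = 0: C(10,0)·(4)^0 = 1·1 = 1.
  j = 1: C(10,1)·(4)^1 = 10·4 = 40.
  V_q(n, t) = 1 + 40 = 41.
Step 2: q^n = 5^10 = 9765625.
Step 3: Hamming bound ⌊q^n / V_q(n,t)⌋ = ⌊9765625/41⌋ = 238185.
Step 4: Compare |C| = 222303 to 238185: satisfied.
The claimed |C| lies below the Hamming bound.


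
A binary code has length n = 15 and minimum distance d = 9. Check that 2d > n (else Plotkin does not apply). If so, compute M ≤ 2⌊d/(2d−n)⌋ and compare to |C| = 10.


Plotkin bound M ≤ 6; given |C| = 10 > bound (violated).

Check applicability: 2d = 18, n = 15.
2d − n = 3 > 0, so Plotkin applies.
Compute d/(2d−n) = 9/3 ≈ 3.0000.
⌊d/(2d−n)⌋ = 3.
Plotkin bound: M ≤ 2·3 = 6.
Given |C| = 10, check: VIOLATED.
This |C| is above the Plotkin bound, so no binary code with n = 15, d = 9 and 10 codewords exists.


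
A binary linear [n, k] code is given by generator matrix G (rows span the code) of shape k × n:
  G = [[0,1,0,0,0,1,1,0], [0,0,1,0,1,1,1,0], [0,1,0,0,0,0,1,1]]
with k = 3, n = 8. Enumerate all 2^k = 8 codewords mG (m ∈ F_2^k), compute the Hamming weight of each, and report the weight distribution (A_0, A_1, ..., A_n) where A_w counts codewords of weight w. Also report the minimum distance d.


Weight distribution: A_0 = 1, A_2 = 1, A_3 = 3, A_4 = 2, A_5 = 1. Minimum distance d = 2.

Enumerate all 2^3 = 8 messages m ∈ F_2^3.
For each, compute codeword c = mG in F_2^8, then tally its weight.
  m = 000 → c = 00000000, weight = 0.
  m = 100 → c = 01000110, weight = 3.
  m = 010 → c = 00101110, weight = 4.
  m = 110 → c = 01101000, weight = 3.
  m = 001 → c = 01000011, weight = 3.
  m = 101 → c = 00000101, weight = 2.
  m = 011 → c = 01101101, weight = 5.
  m = 111 → c = 00101011, weight = 4.
Tally weights:
  weight 0: 1 codewords.
  weight 2: 1 codewords.
  weight 3: 3 codewords.
  weight 4: 2 codewords.
  weight 5: 1 codewords.
Minimum distance d = smallest w > 0 with A_w > 0 = 2.
Sanity: Σ A_w = 8 = 2^3 = 8 ✓.


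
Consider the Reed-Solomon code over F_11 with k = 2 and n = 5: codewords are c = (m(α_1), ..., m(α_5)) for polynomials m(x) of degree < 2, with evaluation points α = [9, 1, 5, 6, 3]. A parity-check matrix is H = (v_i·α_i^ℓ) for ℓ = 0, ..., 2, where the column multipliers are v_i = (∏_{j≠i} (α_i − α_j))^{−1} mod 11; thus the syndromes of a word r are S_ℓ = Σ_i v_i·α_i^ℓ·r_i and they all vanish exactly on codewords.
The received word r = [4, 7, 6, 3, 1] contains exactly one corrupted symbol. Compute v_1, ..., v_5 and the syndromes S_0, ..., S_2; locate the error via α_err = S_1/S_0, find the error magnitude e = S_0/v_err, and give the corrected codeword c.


S = (8, 6, 10), error at position 1, error magnitude e = 10, c = [5, 7, 6, 3, 1].

Step 1: column multipliers v_i = (∏_{j≠i}(α_i − α_j))^{−1} mod 11.
  i = 1 (α = 9): (9−1)(9−5)(9−6)(9−3) = 8·4·3·6 = 576 ≡ 4, so v_1 = 4^{−1} = 3 (mod 11).
  i = 2 (α = 1): (1−9)(1−5)(1−6)(1−3) = (−8)·(−4)·(−5)·(−2) = 320 ≡ 1, so v_2 = 1^{−1} = 1 (mod 11).
  i = 3 (α = 5): (5−9)(5−1)(5−6)(5−3) = (−4)·4·(−1)·2 = 32 ≡ 10, so v_3 = 10^{−1} = 10 (mod 11).
  i = 4 (α = 6): (6−9)(6−1)(6−5)(6−3) = (−3)·5·1·3 = −45 ≡ 10, so v_4 = 10^{−1} = 10 (mod 11).
  i = 5 (α = 3): (3−9)(3−1)(3−5)(3−6) = (−6)·2·(−2)·(−3) = −72 ≡ 5, so v_5 = 5^{−1} = 9 (mod 11).
  v = [3, 1, 10, 10, 9].
Step 2: syndromes of r = [4, 7, 6, 3, 1] (all sums mod 11).
  S_0 = Σ v_i r_i = 3·4 + 1·7 + 10·6 + 10·3 + 9·1 = 118 ≡ 8.
  S_1 = Σ v_i α_i r_i = 3·9·4 + 1·1·7 + 10·5·6 + 10·6·3 + 9·3·1 = 622 ≡ 6.
  α_i^2 mod 11 = [4, 1, 3, 3, 9].
  S_2 = Σ v_i α_i^2 r_i = 3·4·4 + 1·1·7 + 10·3·6 + 10·3·3 + 9·9·1 = 406 ≡ 10.
  S = (8, 6, 10) ≠ 0, so r is not a codeword (an error is present).
Step 3: locate the error. For a single error e at position i, S_ℓ = v_i·e·α_i^ℓ, so α_err = S_1/S_0.
  S_0^{−1} = 8^{−1} = 7 (mod 11), so α_err = 6·7 = 42 ≡ 9 = α_1. Error position i = 1.
  Consistency check: S_2/S_1 = 10·2 = 20 ≡ 9 = α_err ✓ (single-error assumption holds).
Step 4: error magnitude e = S_0/v_1 = S_0·∏_{j≠1}(α_1 − α_j) = 8·4 = 32 ≡ 10 (mod 11).
Step 5: correct position 1: c_1 = r_1 − e = 4 − 10 ≡ 5 (mod 11). Hence c = [5, 7, 6, 3, 1].
  Check: interpolating c through the α_i gives m(x) = 10 + 8·x (degree < 2) with m(α_i) = c_i for every i, so c is indeed a codeword.


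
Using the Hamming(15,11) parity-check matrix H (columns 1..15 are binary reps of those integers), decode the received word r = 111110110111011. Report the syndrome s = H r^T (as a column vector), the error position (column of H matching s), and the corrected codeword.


s = (0, 0, 1, 0)^T, error position = 2, corrected codeword c = 101110110111011

Compute s = H r^T mod 2 one row at a time:
  s_1 = 1 + 0 + 1 + 1 + 1 + 0 + 1 + 1 = 6 ≡ 0 (mod 2).
  s_2 = 1 + 1 + 0 + 1 + 1 + 0 + 1 + 1 = 6 ≡ 0 (mod 2).
  s_3 = 1 + 1 + 0 + 1 + 1 + 1 + 1 + 1 = 7 ≡ 1 (mod 2).
  s_4 = 1 + 1 + 1 + 1 + 0 + 1 + 0 + 1 = 6 ≡ 0 (mod 2).
s = (0, 0, 1, 0)^T — this equals column 2 of H (binary 0010), so error is at position 2.
Correct: flip bit 2 of r = 111110110111011 to get c = 101110110111011.


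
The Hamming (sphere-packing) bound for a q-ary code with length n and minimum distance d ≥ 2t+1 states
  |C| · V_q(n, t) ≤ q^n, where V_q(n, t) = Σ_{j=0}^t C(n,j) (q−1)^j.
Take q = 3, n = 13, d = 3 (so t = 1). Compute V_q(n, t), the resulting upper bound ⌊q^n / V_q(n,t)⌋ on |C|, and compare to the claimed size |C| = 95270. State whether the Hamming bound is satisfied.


V_q(n, t) = 27, q^n = 1594323, Hamming bound = 59049, |C| = 95270 > bound (violated).

Step 1: Compute V_q(n, t) = Σ_{j=0}^1 C(n, j) (q−1)^j.
  j = 0: C(13,0)·(2)^0 = 1·1 = 1.
  j = 1: C(13,1)·(2)^1 = 13·2 = 26.
  V_q(n, t) = 1 + 26 = 27.
Step 2: q^n = 3^13 = 1594323.
Step 3: Hamming bound ⌊q^n / V_q(n,t)⌋ = ⌊1594323/27⌋ = 59049.
Step 4: Compare |C| = 95270 to 59049: violated.
The claimed |C| lies above the Hamming bound, so no 3-ary code of length 13 with d ≥ 3 can have 95270 codewords.


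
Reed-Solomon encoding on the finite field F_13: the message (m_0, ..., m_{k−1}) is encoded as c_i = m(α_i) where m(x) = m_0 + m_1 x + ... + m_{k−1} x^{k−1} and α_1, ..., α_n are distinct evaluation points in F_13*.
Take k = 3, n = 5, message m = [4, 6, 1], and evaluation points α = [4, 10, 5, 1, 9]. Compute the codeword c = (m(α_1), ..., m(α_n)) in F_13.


c = [5, 8, 7, 11, 9]

Message polynomial: m(x) = 4 + 6·x + 1·x^2 (mod 13).
For each evaluation point α_i, compute m(α_i) mod 13:
  α_1 = 4: Horner steps 1 → 10 → 5, so m(4) = 5.
  α_2 = 10: Horner steps 1 → 3 → 8, so m(10) = 8.
  α_3 = 5: Horner steps 1 → 11 → 7, so m(5) = 7.
  α_4 = 1: Horner steps 1 → 7 → 11, so m(1) = 11.
  α_5 = 9: Horner steps 1 → 2 → 9, so m(9) = 9.
Codeword c = [5, 8, 7, 11, 9] ∈ F_13^5.


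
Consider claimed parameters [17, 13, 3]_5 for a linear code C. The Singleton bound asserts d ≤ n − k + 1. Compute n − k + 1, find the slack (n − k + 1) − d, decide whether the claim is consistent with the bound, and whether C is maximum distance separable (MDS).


Singleton RHS = n − k + 1 = 5, slack = 2, bound satisfied, not MDS.

Singleton bound: d ≤ n − k + 1.
Here n = 17, k = 13, so n − k + 1 = 5.
Given d = 3, check d ≤ 5: YES.
Slack = (n − k + 1) − d = 2.
The code is NOT MDS (slack = 2 > 0).
Description: the claimed parameters are [17, 13, 3]_5; such a code would be non-MDS.


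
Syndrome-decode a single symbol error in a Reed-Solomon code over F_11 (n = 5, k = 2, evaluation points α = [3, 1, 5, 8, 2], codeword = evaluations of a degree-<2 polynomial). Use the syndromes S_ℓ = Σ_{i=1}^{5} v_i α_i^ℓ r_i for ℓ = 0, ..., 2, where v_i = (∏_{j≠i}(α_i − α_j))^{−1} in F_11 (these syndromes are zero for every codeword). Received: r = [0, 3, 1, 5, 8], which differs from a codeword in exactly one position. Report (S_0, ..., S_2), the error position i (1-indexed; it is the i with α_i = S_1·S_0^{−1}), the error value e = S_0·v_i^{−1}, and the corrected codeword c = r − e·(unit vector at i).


S = (1, 3, 9), error at position 1, error magnitude e = 9, c = [2, 3, 1, 5, 8].

Step 1: column multipliers v_i = (∏_{j≠i}(α_i − α_j))^{−1} mod 11.
  i = 1 (α = 3): (3−1)(3−5)(3−8)(3−2) = 2·(−2)·(−5)·1 = 20 ≡ 9, so v_1 = 9^{−1} = 5 (mod 11).
  i = 2 (α = 1): (1−3)(1−5)(1−8)(1−2) = (−2)·(−4)·(−7)·(−1) = 56 ≡ 1, so v_2 = 1^{−1} = 1 (mod 11).
  i = 3 (α = 5): (5−3)(5−1)(5−8)(5−2) = 2·4·(−3)·3 = −72 ≡ 5, so v_3 = 5^{−1} = 9 (mod 11).
  i = 4 (α = 8): (8−3)(8−1)(8−5)(8−2) = 5·7·3·6 = 630 ≡ 3, so v_4 = 3^{−1} = 4 (mod 11).
  i = 5 (α = 2): (2−3)(2−1)(2−5)(2−8) = (−1)·1·(−3)·(−6) = −18 ≡ 4, so v_5 = 4^{−1} = 3 (mod 11).
  v = [5, 1, 9, 4, 3].
Step 2: syndromes of r = [0, 3, 1, 5, 8] (all sums mod 11).
  S_0 = Σ v_i r_i = 5·0 + 1·3 + 9·1 + 4·5 + 3·8 = 56 ≡ 1.
  S_1 = Σ v_i α_i r_i = 5·3·0 + 1·1·3 + 9·5·1 + 4·8·5 + 3·2·8 = 256 ≡ 3.
  α_i^2 mod 11 = [9, 1, 3, 9, 4].
  S_2 = Σ v_i α_i^2 r_i = 5·9·0 + 1·1·3 + 9·3·1 + 4·9·5 + 3·4·8 = 306 ≡ 9.
  S = (1, 3, 9) ≠ 0, so r is not a codeword (an error is present).
Step 3: locate the error. For a single error e at position i, S_ℓ = v_i·e·α_i^ℓ, so α_err = S_1/S_0.
  S_0^{−1} = 1^{−1} = 1 (mod 11), so α_err = 3·1 = 3 ≡ 3 = α_1. Error position i = 1.
  Consistency check: S_2/S_1 = 9·4 = 36 ≡ 3 = α_err ✓ (single-error assumption holds).
Step 4: error magnitude e = S_0/v_1 = S_0·∏_{j≠1}(α_1 − α_j) = 1·9 = 9 ≡ 9 (mod 11).
Step 5: correct position 1: c_1 = r_1 − e = 0 − 9 ≡ 2 (mod 11). Hence c = [2, 3, 1, 5, 8].
  Check: interpolating c through the α_i gives m(x) = 9 + 5·x (degree < 2) with m(α_i) = c_i for every i, so c is indeed a codeword.


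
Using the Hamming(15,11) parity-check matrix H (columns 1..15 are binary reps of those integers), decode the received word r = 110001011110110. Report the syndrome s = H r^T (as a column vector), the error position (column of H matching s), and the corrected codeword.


s = (0, 1, 1, 0)^T, error position = 6, corrected codeword c = 110000011110110

Compute s = H r^T mod 2 one row at a time:
  s_1 = 1 + 1 + 1 + 1 + 0 + 1 + 1 + 0 = 6 ≡ 0 (mod 2).
  s_2 = 0 + 0 + 1 + 0 + 0 + 1 + 1 + 0 = 3 ≡ 1 (mod 2).
  s_3 = 1 + 0 + 1 + 0 + 1 + 1 + 1 + 0 = 5 ≡ 1 (mod 2).
  s_4 = 1 + 0 + 0 + 0 + 1 + 1 + 1 + 0 = 4 ≡ 0 (mod 2).
s = (0, 1, 1, 0)^T — this equals column 6 of H (binary 0110), so error is at position 6.
Correct: flip bit 6 of r = 110001011110110 to get c = 110000011110110.


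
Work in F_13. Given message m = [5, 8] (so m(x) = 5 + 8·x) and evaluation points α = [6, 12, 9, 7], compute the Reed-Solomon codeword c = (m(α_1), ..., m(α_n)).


c = [1, 10, 12, 9]

Message polynomial: m(x) = 5 + 8·x (mod 13).
For each evaluation point α_i, compute m(α_i) mod 13:
  α_1 = 6: Horner steps 8 → 1, so m(6) = 1.
  α_2 = 12: Horner steps 8 → 10, so m(12) = 10.
  α_3 = 9: Horner steps 8 → 12, so m(9) = 12.
  α_4 = 7: Horner steps 8 → 9, so m(7) = 9.
Codeword c = [1, 10, 12, 9] ∈ F_13^4.


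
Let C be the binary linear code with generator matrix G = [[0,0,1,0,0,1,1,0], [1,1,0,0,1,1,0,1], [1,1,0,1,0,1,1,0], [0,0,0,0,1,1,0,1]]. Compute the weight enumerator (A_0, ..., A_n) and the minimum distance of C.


Weight distribution: A_0 = 1, A_2 = 2, A_3 = 3, A_4 = 3, A_5 = 4, A_6 = 2, A_7 = 1. Minimum distance d = 2.

Enumerate all 2^4 = 16 messages m ∈ F_2^4.
For each, compute codeword c = mG in F_2^8, then tally its weight.
  m = 0000 → c = 00000000, weight = 0.
  m = 1000 → c = 00100110, weight = 3.
  m = 0100 → c = 11001101, weight = 5.
  m = 1100 → c = 11101011, weight = 6.
  m = 0010 → c = 11010110, weight = 5.
  m = 1010 → c = 11110000, weight = 4.
  m = 0110 → c = 00011011, weight = 4.
  m = 1110 → c = 00111101, weight = 5.
  m = 0001 → c = 00001101, weight = 3.
  m = 1001 → c = 00101011, weight = 4.
  m = 0101 → c = 11000000, weight = 2.
  m = 1101 → c = 11100110, weight = 5.
  m = 0011 → c = 11011011, weight = 6.
  m = 1011 → c = 11111101, weight = 7.
  m = 0111 → c = 00010110, weight = 3.
  m = 1111 → c = 00110000, weight = 2.
Tally weights:
  weight 0: 1 codewords.
  weight 2: 2 codewords.
  weight 3: 3 codewords.
  weight 4: 3 codewords.
  weight 5: 4 codewords.
  weight 6: 2 codewords.
  weight 7: 1 codewords.
Minimum distance d = smallest w > 0 with A_w > 0 = 2.
Sanity: Σ A_w = 16 = 2^4 = 16 ✓.


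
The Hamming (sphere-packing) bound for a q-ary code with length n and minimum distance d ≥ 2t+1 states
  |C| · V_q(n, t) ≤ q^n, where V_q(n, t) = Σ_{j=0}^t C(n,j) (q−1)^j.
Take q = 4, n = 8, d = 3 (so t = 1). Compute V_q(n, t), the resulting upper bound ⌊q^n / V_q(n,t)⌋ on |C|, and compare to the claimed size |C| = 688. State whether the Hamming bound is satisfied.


V_q(n, t) = 25, q^n = 65536, Hamming bound = 2621, |C| = 688 ≤ bound (satisfied).

Step 1: Compute V_q(n, t) = Σ_{j=0}^1 C(n, j) (q−1)^j.
  j = 0: C(8,0)·(3)^0 = 1·1 = 1.
  j = 1: C(8,1)·(3)^1 = 8·3 = 24.
  V_q(n, t) = 1 + 24 = 25.
Step 2: q^n = 4^8 = 65536.
Step 3: Hamming bound ⌊q^n / V_q(n,t)⌋ = ⌊65536/25⌋ = 2621.
Step 4: Compare |C| = 688 to 2621: satisfied.
The claimed |C| lies below the Hamming bound.


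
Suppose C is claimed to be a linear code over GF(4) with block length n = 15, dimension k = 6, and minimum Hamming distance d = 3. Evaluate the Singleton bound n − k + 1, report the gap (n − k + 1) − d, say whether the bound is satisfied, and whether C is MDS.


Singleton RHS = n − k + 1 = 10, slack = 7, bound satisfied, not MDS.

Singleton bound: d ≤ n − k + 1.
Here n = 15, k = 6, so n − k + 1 = 10.
Given d = 3, check d ≤ 10: YES.
Slack = (n − k + 1) − d = 7.
The code is NOT MDS (slack = 7 > 0).
Description: the claimed parameters are [15, 6, 3]_4; such a code would be non-MDS.


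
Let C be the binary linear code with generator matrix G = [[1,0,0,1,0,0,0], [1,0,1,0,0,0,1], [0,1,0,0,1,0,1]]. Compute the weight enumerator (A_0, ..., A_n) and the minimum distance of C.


Weight distribution: A_0 = 1, A_2 = 1, A_3 = 3, A_4 = 2, A_5 = 1. Minimum distance d = 2.

Enumerate all 2^3 = 8 messages m ∈ F_2^3.
For each, compute codeword c = mG in F_2^7, then tally its weight.
  m = 000 → c = 0000000, weight = 0.
  m = 100 → c = 1001000, weight = 2.
  m = 010 → c = 1010001, weight = 3.
  m = 110 → c = 0011001, weight = 3.
  m = 001 → c = 0100101, weight = 3.
  m = 101 → c = 1101101, weight = 5.
  m = 011 → c = 1110100, weight = 4.
  m = 111 → c = 0111100, weight = 4.
Tally weights:
  weight 0: 1 codewords.
  weight 2: 1 codewords.
  weight 3: 3 codewords.
  weight 4: 2 codewords.
  weight 5: 1 codewords.
Minimum distance d = smallest w > 0 with A_w > 0 = 2.
Sanity: Σ A_w = 8 = 2^3 = 8 ✓.


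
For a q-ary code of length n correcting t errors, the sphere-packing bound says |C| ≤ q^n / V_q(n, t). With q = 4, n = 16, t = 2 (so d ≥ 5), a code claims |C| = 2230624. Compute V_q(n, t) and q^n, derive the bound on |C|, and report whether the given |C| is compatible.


V_q(n, t) = 1129, q^n = 4294967296, Hamming bound = 3804222, |C| = 2230624 ≤ bound (satisfied).

Step 1: Compute V_q(n, t) = Σ_{j=0}^2 C(n, j) (q−1)^j.
  j = 0: C(16,0)·(3)^0 = 1·1 = 1.
  j = 1: C(16,1)·(3)^1 = 16·3 = 48.
  j = 2: C(16,2)·(3)^2 = 120·9 = 1080.
  V_q(n, t) = 1 + 48 + 1080 = 1129.
Step 2: q^n = 4^16 = 4294967296.
Step 3: Hamming bound ⌊q^n / V_q(n,t)⌋ = ⌊4294967296/1129⌋ = 3804222.
Step 4: Compare |C| = 2230624 to 3804222: satisfied.
The claimed |C| lies below the Hamming bound.


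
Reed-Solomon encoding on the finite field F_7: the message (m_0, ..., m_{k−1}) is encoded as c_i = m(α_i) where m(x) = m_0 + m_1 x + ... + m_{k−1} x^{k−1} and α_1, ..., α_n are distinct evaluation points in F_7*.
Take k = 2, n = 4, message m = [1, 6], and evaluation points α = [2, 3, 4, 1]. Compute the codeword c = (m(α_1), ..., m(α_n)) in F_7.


c = [6, 5, 4, 0]

Message polynomial: m(x) = 1 + 6·x (mod 7).
For each evaluation point α_i, compute m(α_i) mod 7:
  α_1 = 2: Horner steps 6 → 6, so m(2) = 6.
  α_2 = 3: Horner steps 6 → 5, so m(3) = 5.
  α_3 = 4: Horner steps 6 → 4, so m(4) = 4.
  α_4 = 1: Horner steps 6 → 0, so m(1) = 0.
Codeword c = [6, 5, 4, 0] ∈ F_7^4.


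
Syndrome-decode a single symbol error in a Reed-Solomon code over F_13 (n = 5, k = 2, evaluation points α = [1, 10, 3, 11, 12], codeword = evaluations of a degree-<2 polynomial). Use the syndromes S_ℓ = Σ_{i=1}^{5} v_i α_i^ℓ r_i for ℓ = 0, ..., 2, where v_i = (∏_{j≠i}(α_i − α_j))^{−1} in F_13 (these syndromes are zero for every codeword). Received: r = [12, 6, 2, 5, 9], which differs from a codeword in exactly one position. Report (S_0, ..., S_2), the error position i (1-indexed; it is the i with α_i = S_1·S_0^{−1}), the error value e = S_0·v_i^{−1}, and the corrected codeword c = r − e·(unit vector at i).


S = (11, 4, 5), error at position 4, error magnitude e = 4, c = [12, 6, 2, 1, 9].

Step 1: column multipliers v_i = (∏_{j≠i}(α_i − α_j))^{−1} mod 13.
  i = 1 (α = 1): (1−10)(1−3)(1−11)(1−12) = (−9)·(−2)·(−10)·(−11) = 1980 ≡ 4, so v_1 = 4^{−1} = 10 (mod 13).
  i = 2 (α = 10): (10−1)(10−3)(10−11)(10−12) = 9·7·(−1)·(−2) = 126 ≡ 9, so v_2 = 9^{−1} = 3 (mod 13).
  i = 3 (α = 3): (3−1)(3−10)(3−11)(3−12) = 2·(−7)·(−8)·(−9) = −1008 ≡ 6, so v_3 = 6^{−1} = 11 (mod 13).
  i = 4 (α = 11): (11−1)(11−10)(11−3)(11−12) = 10·1·8·(−1) = −80 ≡ 11, so v_4 = 11^{−1} = 6 (mod 13).
  i = 5 (α = 12): (12−1)(12−10)(12−3)(12−11) = 11·2·9·1 = 198 ≡ 3, so v_5 = 3^{−1} = 9 (mod 13).
  v = [10, 3, 11, 6, 9].
Step 2: syndromes of r = [12, 6, 2, 5, 9] (all sums mod 13).
  S_0 = Σ v_i r_i = 10·12 + 3·6 + 11·2 + 6·5 + 9·9 = 271 ≡ 11.
  S_1 = Σ v_i α_i r_i = 10·1·12 + 3·10·6 + 11·3·2 + 6·11·5 + 9·12·9 = 1668 ≡ 4.
  α_i^2 mod 13 = [1, 9, 9, 4, 1].
  S_2 = Σ v_i α_i^2 r_i = 10·1·12 + 3·9·6 + 11·9·2 + 6·4·5 + 9·1·9 = 681 ≡ 5.
  S = (11, 4, 5) ≠ 0, so r is not a codeword (an error is present).
Step 3: locate the error. For a single error e at position i, S_ℓ = v_i·e·α_i^ℓ, so α_err = S_1/S_0.
  S_0^{−1} = 11^{−1} = 6 (mod 13), so α_err = 4·6 = 24 ≡ 11 = α_4. Error position i = 4.
  Consistency check: S_2/S_1 = 5·10 = 50 ≡ 11 = α_err ✓ (single-error assumption holds).
Step 4: error magnitude e = S_0/v_4 = S_0·∏_{j≠4}(α_4 − α_j) = 11·11 = 121 ≡ 4 (mod 13).
Step 5: correct position 4: c_4 = r_4 − e = 5 − 4 ≡ 1 (mod 13). Hence c = [12, 6, 2, 1, 9].
  Check: interpolating c through the α_i gives m(x) = 4 + 8·x (degree < 2) with m(α_i) = c_i for every i, so c is indeed a codeword.


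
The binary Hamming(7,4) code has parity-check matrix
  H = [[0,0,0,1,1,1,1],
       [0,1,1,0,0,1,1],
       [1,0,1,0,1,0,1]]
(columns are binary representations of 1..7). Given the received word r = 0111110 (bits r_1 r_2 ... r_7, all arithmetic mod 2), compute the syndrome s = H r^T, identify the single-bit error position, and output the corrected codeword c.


s = (1, 1, 0)^T, error position = 6, corrected codeword c = 0111100

Compute s = H r^T mod 2 one row at a time:
  s_1 = 1 + 1 + 1 + 0 = 3 ≡ 1 (mod 2).
  s_2 = 1 + 1 + 1 + 0 = 3 ≡ 1 (mod 2).
  s_3 = 0 + 1 + 1 + 0 = 2 ≡ 0 (mod 2).
s = (1, 1, 0)^T — this equals column 6 of H (binary 110), so error is at position 6.
Correct: flip bit 6 of r = 0111110 to get c = 0111100.


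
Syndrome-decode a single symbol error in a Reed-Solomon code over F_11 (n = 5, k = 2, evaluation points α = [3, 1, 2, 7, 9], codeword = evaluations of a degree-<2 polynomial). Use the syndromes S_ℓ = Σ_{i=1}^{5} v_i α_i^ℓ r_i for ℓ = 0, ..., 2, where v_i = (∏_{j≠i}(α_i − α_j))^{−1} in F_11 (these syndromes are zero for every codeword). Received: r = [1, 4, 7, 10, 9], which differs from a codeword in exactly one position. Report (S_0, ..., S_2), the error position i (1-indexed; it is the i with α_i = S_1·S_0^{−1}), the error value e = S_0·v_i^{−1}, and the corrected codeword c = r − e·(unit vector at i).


S = (3, 3, 3), error at position 2, error magnitude e = 2, c = [1, 2, 7, 10, 9].

Step 1: column multipliers v_i = (∏_{j≠i}(α_i − α_j))^{−1} mod 11.
  i = 1 (α = 3): (3−1)(3−2)(3−7)(3−9) = 2·1·(−4)·(−6) = 48 ≡ 4, so v_1 = 4^{−1} = 3 (mod 11).
  i = 2 (α = 1): (1−3)(1−2)(1−7)(1−9) = (−2)·(−1)·(−6)·(−8) = 96 ≡ 8, so v_2 = 8^{−1} = 7 (mod 11).
  i = 3 (α = 2): (2−3)(2−1)(2−7)(2−9) = (−1)·1·(−5)·(−7) = −35 ≡ 9, so v_3 = 9^{−1} = 5 (mod 11).
  i = 4 (α = 7): (7−3)(7−1)(7−2)(7−9) = 4·6·5·(−2) = −240 ≡ 2, so v_4 = 2^{−1} = 6 (mod 11).
  i = 5 (α = 9): (9−3)(9−1)(9−2)(9−7) = 6·8·7·2 = 672 ≡ 1, so v_5 = 1^{−1} = 1 (mod 11).
  v = [3, 7, 5, 6, 1].
Step 2: syndromes of r = [1, 4, 7, 10, 9] (all sums mod 11).
  S_0 = Σ v_i r_i = 3·1 + 7·4 + 5·7 + 6·10 + 1·9 = 135 ≡ 3.
  S_1 = Σ v_i α_i r_i = 3·3·1 + 7·1·4 + 5·2·7 + 6·7·10 + 1·9·9 = 608 ≡ 3.
  α_i^2 mod 11 = [9, 1, 4, 5, 4].
  S_2 = Σ v_i α_i^2 r_i = 3·9·1 + 7·1·4 + 5·4·7 + 6·5·10 + 1·4·9 = 531 ≡ 3.
  S = (3, 3, 3) ≠ 0, so r is not a codeword (an error is present).
Step 3: locate the error. For a single error e at position i, S_ℓ = v_i·e·α_i^ℓ, so α_err = S_1/S_0.
  S_0^{−1} = 3^{−1} = 4 (mod 11), so α_err = 3·4 = 12 ≡ 1 = α_2. Error position i = 2.
  Consistency check: S_2/S_1 = 3·4 = 12 ≡ 1 = α_err ✓ (single-error assumption holds).
Step 4: error magnitude e = S_0/v_2 = S_0·∏_{j≠2}(α_2 − α_j) = 3·8 = 24 ≡ 2 (mod 11).
Step 5: correct position 2: c_2 = r_2 − e = 4 − 2 ≡ 2 (mod 11). Hence c = [1, 2, 7, 10, 9].
  Check: interpolating c through the α_i gives m(x) = 8 + 5·x (degree < 2) with m(α_i) = c_i for every i, so c is indeed a codeword.


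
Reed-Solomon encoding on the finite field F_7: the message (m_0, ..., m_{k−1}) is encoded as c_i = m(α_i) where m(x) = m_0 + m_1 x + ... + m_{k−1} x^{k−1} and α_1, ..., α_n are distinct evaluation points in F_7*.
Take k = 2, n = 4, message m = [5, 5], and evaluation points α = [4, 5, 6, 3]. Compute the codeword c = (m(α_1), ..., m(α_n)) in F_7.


c = [4, 2, 0, 6]

Message polynomial: m(x) = 5 + 5·x (mod 7).
For each evaluation point α_i, compute m(α_i) mod 7:
  α_1 = 4: Horner steps 5 → 4, so m(4) = 4.
  α_2 = 5: Horner steps 5 → 2, so m(5) = 2.
  α_3 = 6: Horner steps 5 → 0, so m(6) = 0.
  α_4 = 3: Horner steps 5 → 6, so m(3) = 6.
Codeword c = [4, 2, 0, 6] ∈ F_7^4.


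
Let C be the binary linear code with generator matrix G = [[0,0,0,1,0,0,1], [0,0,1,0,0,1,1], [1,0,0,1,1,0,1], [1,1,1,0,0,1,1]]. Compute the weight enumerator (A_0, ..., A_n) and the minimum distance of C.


Weight distribution: A_0 = 1, A_2 = 4, A_3 = 2, A_4 = 3, A_5 = 6. Minimum distance d = 2.

Enumerate all 2^4 = 16 messages m ∈ F_2^4.
For each, compute codeword c = mG in F_2^7, then tally its weight.
  m = 0000 → c = 0000000, weight = 0.
  m = 1000 → c = 0001001, weight = 2.
  m = 0100 → c = 0010011, weight = 3.
  m = 1100 → c = 0011010, weight = 3.
  m = 0010 → c = 1001101, weight = 4.
  m = 1010 → c = 1000100, weight = 2.
  m = 0110 → c = 1011110, weight = 5.
  m = 1110 → c = 1010111, weight = 5.
  m = 0001 → c = 1110011, weight = 5.
  m = 1001 → c = 1111010, weight = 5.
  m = 0101 → c = 1100000, weight = 2.
  m = 1101 → c = 1101001, weight = 4.
  m = 0011 → c = 0111110, weight = 5.
  m = 1011 → c = 0110111, weight = 5.
  m = 0111 → c = 0101101, weight = 4.
  m = 1111 → c = 0100100, weight = 2.
Tally weights:
  weight 0: 1 codewords.
  weight 2: 4 codewords.
  weight 3: 2 codewords.
  weight 4: 3 codewords.
  weight 5: 6 codewords.
Minimum distance d = smallest w > 0 with A_w > 0 = 2.
Sanity: Σ A_w = 16 = 2^4 = 16 ✓.


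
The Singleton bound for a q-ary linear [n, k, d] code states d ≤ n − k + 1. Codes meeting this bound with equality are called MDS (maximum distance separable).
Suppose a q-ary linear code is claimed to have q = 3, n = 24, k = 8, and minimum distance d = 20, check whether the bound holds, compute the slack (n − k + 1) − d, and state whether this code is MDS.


Singleton RHS = n − k + 1 = 17, slack = -3, bound violated (no such code; not MDS).

Singleton bound: d ≤ n − k + 1.
Here n = 24, k = 8, so n − k + 1 = 17.
Given d = 20, check d ≤ 17: NO.
Slack = (n − k + 1) − d = -3.
The slack is negative: d = 20 exceeds n − k + 1 = 17 by 3, so the Singleton bound is violated and no linear [24, 8, 20]_3 code can exist. In particular it is not MDS (MDS requires d = n − k + 1 exactly).
Description: the claimed parameters are [24, 8, 20]_3; such a code would be impossible (violates the Singleton bound).


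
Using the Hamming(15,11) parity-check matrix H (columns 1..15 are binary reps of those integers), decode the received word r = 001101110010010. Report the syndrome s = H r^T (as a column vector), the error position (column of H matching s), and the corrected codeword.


s = (1, 0, 1, 1)^T, error position = 11, corrected codeword c = 001101110000010

Compute s = H r^T mod 2 one row at a time:
  s_1 = 1 + 0 + 0 + 1 + 0 + 0 + 1 + 0 = 3 ≡ 1 (mod 2).
  s_2 = 1 + 0 + 1 + 1 + 0 + 0 + 1 + 0 = 4 ≡ 0 (mod 2).
  s_3 = 0 + 1 + 1 + 1 + 0 + 1 + 1 + 0 = 5 ≡ 1 (mod 2).
  s_4 = 0 + 1 + 0 + 1 + 0 + 1 + 0 + 0 = 3 ≡ 1 (mod 2).
s = (1, 0, 1, 1)^T — this equals column 11 of H (binary 1011), so error is at position 11.
Correct: flip bit 11 of r = 001101110010010 to get c = 001101110000010.


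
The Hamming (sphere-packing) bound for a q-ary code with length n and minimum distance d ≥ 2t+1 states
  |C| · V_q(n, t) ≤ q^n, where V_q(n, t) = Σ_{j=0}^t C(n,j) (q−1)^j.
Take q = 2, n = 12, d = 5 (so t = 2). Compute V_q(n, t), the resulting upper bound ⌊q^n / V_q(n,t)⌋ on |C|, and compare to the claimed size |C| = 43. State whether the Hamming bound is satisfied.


V_q(n, t) = 79, q^n = 4096, Hamming bound = 51, |C| = 43 ≤ bound (satisfied).

Step 1: Compute V_q(n, t) = Σ_{j=0}^2 C(n, j) (q−1)^j.
  j = 0: C(12,0)·(1)^0 = 1·1 = 1.
  j = 1: C(12,1)·(1)^1 = 12·1 = 12.
  j = 2: C(12,2)·(1)^2 = 66·1 = 66.
  V_q(n, t) = 1 + 12 + 66 = 79.
Step 2: q^n = 2^12 = 4096.
Step 3: Hamming bound ⌊q^n / V_q(n,t)⌋ = ⌊4096/79⌋ = 51.
Step 4: Compare |C| = 43 to 51: satisfied.
The claimed |C| lies below the Hamming bound.


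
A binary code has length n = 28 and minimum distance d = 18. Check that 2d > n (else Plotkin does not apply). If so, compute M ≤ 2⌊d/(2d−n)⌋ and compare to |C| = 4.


Plotkin bound M ≤ 4; given |C| = 4 ≤ bound (satisfied).

Check applicability: 2d = 36, n = 28.
2d − n = 8 > 0, so Plotkin applies.
Compute d/(2d−n) = 18/8 ≈ 2.2500.
⌊d/(2d−n)⌋ = 2.
Plotkin bound: M ≤ 2·2 = 4.
Given |C| = 4, check: satisfied.
This |C| is at the Plotkin bound.


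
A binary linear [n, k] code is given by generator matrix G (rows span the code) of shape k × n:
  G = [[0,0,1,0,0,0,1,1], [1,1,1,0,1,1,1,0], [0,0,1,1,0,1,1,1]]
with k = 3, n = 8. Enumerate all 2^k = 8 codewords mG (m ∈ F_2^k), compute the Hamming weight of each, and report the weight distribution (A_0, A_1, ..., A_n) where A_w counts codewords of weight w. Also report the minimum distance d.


Weight distribution: A_0 = 1, A_2 = 1, A_3 = 1, A_5 = 3, A_6 = 2. Minimum distance d = 2.

Enumerate all 2^3 = 8 messages m ∈ F_2^3.
For each, compute codeword c = mG in F_2^8, then tally its weight.
  m = 000 → c = 00000000, weight = 0.
  m = 100 → c = 00100011, weight = 3.
  m = 010 → c = 11101110, weight = 6.
  m = 110 → c = 11001101, weight = 5.
  m = 001 → c = 00110111, weight = 5.
  m = 101 → c = 00010100, weight = 2.
  m = 011 → c = 11011001, weight = 5.
  m = 111 → c = 11111010, weight = 6.
Tally weights:
  weight 0: 1 codewords.
  weight 2: 1 codewords.
  weight 3: 1 codewords.
  weight 5: 3 codewords.
  weight 6: 2 codewords.
Minimum distance d = smallest w > 0 with A_w > 0 = 2.
Sanity: Σ A_w = 8 = 2^3 = 8 ✓.


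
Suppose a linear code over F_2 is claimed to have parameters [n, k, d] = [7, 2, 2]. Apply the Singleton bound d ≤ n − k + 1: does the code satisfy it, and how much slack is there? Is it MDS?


Singleton RHS = n − k + 1 = 6, slack = 4, bound satisfied, not MDS.

Singleton bound: d ≤ n − k + 1.
Here n = 7, k = 2, so n − k + 1 = 6.
Given d = 2, check d ≤ 6: YES.
Slack = (n − k + 1) − d = 4.
The code is NOT MDS (slack = 4 > 0).
Description: the claimed parameters are [7, 2, 2]_2; such a code would be non-MDS.


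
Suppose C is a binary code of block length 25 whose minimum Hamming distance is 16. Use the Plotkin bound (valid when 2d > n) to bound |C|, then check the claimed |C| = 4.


Plotkin bound M ≤ 4; given |C| = 4 ≤ bound (satisfied).

Check applicability: 2d = 32, n = 25.
2d − n = 7 > 0, so Plotkin applies.
Compute d/(2d−n) = 16/7 ≈ 2.2857.
⌊d/(2d−n)⌋ = 2.
Plotkin bound: M ≤ 2·2 = 4.
Given |C| = 4, check: satisfied.
This |C| is at the Plotkin bound.


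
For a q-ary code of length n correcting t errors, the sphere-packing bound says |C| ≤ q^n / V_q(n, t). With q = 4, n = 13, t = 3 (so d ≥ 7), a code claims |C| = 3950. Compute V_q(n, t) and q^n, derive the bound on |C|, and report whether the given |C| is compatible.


V_q(n, t) = 8464, q^n = 67108864, Hamming bound = 7928, |C| = 3950 ≤ bound (satisfied).

Step 1: Compute V_q(n, t) = Σ_{j=0}^3 C(n, j) (q−1)^j.
  j = 0: C(13,0)·(3)^0 = 1·1 = 1.
  j = 1: C(13,1)·(3)^1 = 13·3 = 39.
  j = 2: C(13,2)·(3)^2 = 78·9 = 702.
  j = 3: C(13,3)·(3)^3 = 286·27 = 7722.
  V_q(n, t) = 1 + 39 + 702 + 7722 = 8464.
Step 2: q^n = 4^13 = 67108864.
Step 3: Hamming bound ⌊q^n / V_q(n,t)⌋ = ⌊67108864/8464⌋ = 7928.
Step 4: Compare |C| = 3950 to 7928: satisfied.
The claimed |C| lies below the Hamming bound.
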